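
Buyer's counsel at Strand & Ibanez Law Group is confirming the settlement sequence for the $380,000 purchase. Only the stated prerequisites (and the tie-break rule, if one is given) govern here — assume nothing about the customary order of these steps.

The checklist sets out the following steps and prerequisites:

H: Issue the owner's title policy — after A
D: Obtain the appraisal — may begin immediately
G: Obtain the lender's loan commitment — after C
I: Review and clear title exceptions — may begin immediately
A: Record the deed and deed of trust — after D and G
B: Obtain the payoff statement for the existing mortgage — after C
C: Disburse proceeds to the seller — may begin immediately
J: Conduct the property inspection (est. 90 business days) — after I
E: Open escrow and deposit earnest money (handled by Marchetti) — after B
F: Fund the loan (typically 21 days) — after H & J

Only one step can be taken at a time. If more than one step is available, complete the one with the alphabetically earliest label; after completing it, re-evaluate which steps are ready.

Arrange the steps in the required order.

C, D and I have no prerequisites; C has the earlier label, so C is first.
Ready: B, D, G and I. B has the earlier label → B.
D, E, G and I are all available; D has the earlier label → D.
E, G and I are all available; E has the earlier label → E.
Ready: G and I. G has the earlier label → G.
A and I are both available; A has the earlier label → A.
Ready: H and I. H has the earlier label → H.
That leaves I as the only ready step → I.
Next only J has its prerequisites met → J.
Next only F has its prerequisites met → F.

C, B, D, E, G, A, H, I, J, F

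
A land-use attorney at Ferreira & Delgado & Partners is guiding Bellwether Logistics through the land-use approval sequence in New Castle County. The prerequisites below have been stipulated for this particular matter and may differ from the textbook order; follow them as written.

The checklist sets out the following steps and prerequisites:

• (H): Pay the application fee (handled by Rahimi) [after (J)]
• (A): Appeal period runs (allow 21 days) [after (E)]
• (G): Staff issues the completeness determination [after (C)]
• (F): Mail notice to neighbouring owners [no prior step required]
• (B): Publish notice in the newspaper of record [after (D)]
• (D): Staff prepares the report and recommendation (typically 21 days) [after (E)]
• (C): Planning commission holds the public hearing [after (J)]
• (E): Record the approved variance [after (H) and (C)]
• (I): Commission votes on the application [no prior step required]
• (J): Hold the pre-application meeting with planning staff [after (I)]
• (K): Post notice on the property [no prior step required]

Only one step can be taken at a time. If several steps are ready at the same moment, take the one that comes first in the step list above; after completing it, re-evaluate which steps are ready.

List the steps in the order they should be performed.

(F) (I) (J) (H) (C) (G) (E) (A) (D) (B) (K)

Nothing is required for (F), (I) and (K). (F) is listed earlier → (F) first.
Ready: (I) and (K). (I) is listed earlier → (I).
(J) and (K) are both available; (J) is listed earlier → (J).
(H) and (C) now also ready, so the ready set is {(H), (C), (K)}; (H) is listed earlier → (H).
Now (C) and (K) have their prerequisites met. (C) is listed earlier, so (C) next.
(G) and (E) now also ready, so the ready set is {(G), (E), (K)}; (G) is listed earlier → (G).
(E) and (K) are both available; (E) is listed earlier → (E).
Ready: (A), (D) and (K). (A) is listed earlier → (A).
(D) and (K) are both available; (D) is listed earlier → (D).
Now (B) and (K) have their prerequisites met. (B) is listed earlier, so (B) next.
Next only (K) has its prerequisites met → (K).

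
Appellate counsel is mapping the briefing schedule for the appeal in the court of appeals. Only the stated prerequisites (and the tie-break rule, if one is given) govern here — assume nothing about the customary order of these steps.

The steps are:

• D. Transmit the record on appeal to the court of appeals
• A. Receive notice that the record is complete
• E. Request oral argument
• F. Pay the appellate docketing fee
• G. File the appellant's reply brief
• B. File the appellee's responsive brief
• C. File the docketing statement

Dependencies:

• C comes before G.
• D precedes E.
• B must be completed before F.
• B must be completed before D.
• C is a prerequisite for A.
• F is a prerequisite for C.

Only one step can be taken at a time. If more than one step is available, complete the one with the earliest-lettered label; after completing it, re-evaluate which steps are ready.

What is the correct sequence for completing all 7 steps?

B, D, E, F, C, A, G

B is the only step with nothing outstanding, so it goes first.
Now D and F have their prerequisites met. D has the earlier label, so D next.
E now also ready, so the ready set is {E, F}; E has the earlier label → E.
F needed B, now all done → F.
C needed F, now all done → C.
A and G are both available; A has the earlier label → A.
G needed C, now all done → G.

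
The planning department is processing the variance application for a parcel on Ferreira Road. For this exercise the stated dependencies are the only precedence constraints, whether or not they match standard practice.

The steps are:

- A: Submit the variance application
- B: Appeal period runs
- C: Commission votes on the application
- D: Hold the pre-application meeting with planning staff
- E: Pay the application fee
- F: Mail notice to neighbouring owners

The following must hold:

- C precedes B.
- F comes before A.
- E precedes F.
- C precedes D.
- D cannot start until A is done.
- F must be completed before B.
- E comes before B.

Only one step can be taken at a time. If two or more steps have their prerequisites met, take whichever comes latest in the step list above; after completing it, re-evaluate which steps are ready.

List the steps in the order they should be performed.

E → F → C → B → A → D

E and C have no prerequisites; E is listed later, so E is first.
F and C are both available; F is listed later → F.
A now also ready, so the ready set is {C, A}; C is listed later → C.
B now also ready, so the ready set is {B, A}; B is listed later → B.
A needed F, now all done → A.
Next only D has its prerequisites met → D.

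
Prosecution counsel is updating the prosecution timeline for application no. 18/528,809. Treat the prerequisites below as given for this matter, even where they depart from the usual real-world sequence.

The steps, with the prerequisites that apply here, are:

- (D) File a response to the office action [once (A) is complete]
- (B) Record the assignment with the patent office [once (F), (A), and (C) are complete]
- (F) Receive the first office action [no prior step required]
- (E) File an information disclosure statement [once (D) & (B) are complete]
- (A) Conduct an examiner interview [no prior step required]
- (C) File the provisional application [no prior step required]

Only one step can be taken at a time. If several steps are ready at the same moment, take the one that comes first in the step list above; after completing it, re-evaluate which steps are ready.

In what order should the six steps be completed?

(F), (A) and (C) have no prerequisites; (F) is listed earlier, so (F) is first.
Ready: (A) and (C). (A) is listed earlier → (A).
Ready: (D) and (C). (D) is listed earlier → (D).
Next only (C) has its prerequisites met → (C).
That leaves (B) as the only ready step → (B).
(E) needed (D) and (B), now all done → (E).

(F), (A), (D), (C), (B), (E)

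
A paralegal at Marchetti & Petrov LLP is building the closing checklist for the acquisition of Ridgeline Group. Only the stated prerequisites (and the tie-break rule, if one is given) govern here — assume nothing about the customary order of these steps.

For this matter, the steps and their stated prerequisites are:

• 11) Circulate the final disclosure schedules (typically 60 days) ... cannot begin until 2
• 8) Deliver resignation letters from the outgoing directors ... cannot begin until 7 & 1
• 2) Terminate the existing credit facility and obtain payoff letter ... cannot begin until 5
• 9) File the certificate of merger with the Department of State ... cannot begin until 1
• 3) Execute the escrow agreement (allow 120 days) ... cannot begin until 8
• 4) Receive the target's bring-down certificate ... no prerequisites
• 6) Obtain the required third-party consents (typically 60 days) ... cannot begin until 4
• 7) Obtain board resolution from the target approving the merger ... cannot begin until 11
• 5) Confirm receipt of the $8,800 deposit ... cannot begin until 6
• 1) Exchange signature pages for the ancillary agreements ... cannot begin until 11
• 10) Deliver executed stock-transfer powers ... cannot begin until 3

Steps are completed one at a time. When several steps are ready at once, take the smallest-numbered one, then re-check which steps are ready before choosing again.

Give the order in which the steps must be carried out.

Only 4 has no prerequisites, so it is first.
Next only 6 has its prerequisites met → 6.
That leaves 5 as the only ready step → 5.
That leaves 2 as the only ready step → 2.
11 needed 2, now all done → 11.
Now 1 and 7 have their prerequisites met. 1 has the earlier label, so 1 next.
Ready: 7 and 9. 7 has the earlier label → 7.
8 now also ready, so the ready set is {8, 9}; 8 has the earlier label → 8.
3 now also ready, so the ready set is {3, 9}; 3 has the earlier label → 3.
Now 9 and 10 have their prerequisites met. 9 has the earlier label, so 9 next.
10 is the only step now ready → 10.

4, 6, 5, 2, 11, 1, 7, 8, 3, 9, 10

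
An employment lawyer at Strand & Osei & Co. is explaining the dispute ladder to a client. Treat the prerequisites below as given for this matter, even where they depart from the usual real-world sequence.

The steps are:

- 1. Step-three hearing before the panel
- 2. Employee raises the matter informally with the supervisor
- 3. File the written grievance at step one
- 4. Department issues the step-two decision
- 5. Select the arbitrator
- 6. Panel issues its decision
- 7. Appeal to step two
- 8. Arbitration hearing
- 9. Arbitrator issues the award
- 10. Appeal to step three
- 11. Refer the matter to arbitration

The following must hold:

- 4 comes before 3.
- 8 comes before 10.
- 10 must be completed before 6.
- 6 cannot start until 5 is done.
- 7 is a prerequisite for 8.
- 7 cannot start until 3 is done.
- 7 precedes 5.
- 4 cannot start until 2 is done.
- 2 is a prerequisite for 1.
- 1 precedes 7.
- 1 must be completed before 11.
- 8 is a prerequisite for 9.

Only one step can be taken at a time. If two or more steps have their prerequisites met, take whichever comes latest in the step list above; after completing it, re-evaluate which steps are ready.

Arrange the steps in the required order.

2 has no prerequisites → 2 first.
4 and 1 are both available; 4 is listed later → 4.
3 now also ready, so the ready set is {3, 1}; 3 is listed later → 3.
1 needed 2, now all done → 1.
11 and 7 are both available; 11 is listed later → 11.
7 is the only step now ready → 7.
Now 8 and 5 have their prerequisites met. 8 is listed later, so 8 next.
10 and 9 now also ready, so the ready set is {10, 9, 5}; 10 is listed later → 10.
Now 9 and 5 have their prerequisites met. 9 is listed later, so 9 next.
5 needed 7, now all done → 5.
That leaves 6 as the only ready step → 6.

2 → 4 → 3 → 1 → 11 → 7 → 8 → 10 → 9 → 5 → 6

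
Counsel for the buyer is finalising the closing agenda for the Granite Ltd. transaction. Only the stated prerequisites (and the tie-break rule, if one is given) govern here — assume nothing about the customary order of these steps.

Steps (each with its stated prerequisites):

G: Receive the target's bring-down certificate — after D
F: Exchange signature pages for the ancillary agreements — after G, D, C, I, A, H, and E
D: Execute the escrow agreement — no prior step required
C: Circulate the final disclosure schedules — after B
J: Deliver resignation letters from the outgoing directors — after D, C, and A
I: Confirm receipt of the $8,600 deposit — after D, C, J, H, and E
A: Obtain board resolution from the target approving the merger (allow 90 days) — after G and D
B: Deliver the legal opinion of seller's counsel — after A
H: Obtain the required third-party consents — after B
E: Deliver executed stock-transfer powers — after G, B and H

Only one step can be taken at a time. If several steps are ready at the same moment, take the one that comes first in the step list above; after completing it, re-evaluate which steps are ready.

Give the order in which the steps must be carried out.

D G A B C J H E I F

D is the only step with nothing outstanding, so it goes first.
G needed D, now all done → G.
That leaves A as the only ready step → A.
Next only B has its prerequisites met → B.
Ready: C and H. C is listed earlier → C.
Now J and H have their prerequisites met. J is listed earlier, so J next.
Next only H has its prerequisites met → H.
That leaves E as the only ready step → E.
I needed D, C, J, H and E, now all done → I.
F needed G, D, C, I, A, H and E, now all done → F.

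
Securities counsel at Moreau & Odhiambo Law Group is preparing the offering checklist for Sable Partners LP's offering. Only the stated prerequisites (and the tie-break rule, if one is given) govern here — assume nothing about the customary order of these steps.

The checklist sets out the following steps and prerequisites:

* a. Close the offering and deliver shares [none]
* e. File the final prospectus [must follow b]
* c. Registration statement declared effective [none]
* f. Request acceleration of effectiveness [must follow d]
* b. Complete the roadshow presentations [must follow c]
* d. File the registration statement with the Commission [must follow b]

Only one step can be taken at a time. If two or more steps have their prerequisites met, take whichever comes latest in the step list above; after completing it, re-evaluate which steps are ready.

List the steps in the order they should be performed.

c and a have no prerequisites; c is listed later, so c is first.
b now also ready, so the ready set is {b, a}; b is listed later → b.
Now d, e and a have their prerequisites met. d is listed later, so d next.
Ready: f, e and a. f is listed later → f.
e and a are both available; e is listed later → e.
That leaves a as the only ready step → a.

c b d f e a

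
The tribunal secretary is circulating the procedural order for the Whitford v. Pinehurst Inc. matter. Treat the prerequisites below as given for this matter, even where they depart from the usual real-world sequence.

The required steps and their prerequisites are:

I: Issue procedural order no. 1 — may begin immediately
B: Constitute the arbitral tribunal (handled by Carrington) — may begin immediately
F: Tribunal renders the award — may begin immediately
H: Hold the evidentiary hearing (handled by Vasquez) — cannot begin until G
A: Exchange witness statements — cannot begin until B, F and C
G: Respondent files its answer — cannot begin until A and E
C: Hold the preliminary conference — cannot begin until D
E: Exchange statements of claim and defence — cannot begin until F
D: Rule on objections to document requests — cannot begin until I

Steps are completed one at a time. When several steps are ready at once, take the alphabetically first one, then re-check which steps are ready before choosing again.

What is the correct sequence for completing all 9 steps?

B, F and I have no prerequisites; B has the earlier label, so B is first.
F and I are both available; F has the earlier label → F.
E now also ready, so the ready set is {E, I}; E has the earlier label → E.
I is the only step now ready → I.
D is the only step now ready → D.
That leaves C as the only ready step → C.
A needed B, C and F, now all done → A.
G needed A and E, now all done → G.
Next only H has its prerequisites met → H.

B, F, E, I, D, C, A, G, H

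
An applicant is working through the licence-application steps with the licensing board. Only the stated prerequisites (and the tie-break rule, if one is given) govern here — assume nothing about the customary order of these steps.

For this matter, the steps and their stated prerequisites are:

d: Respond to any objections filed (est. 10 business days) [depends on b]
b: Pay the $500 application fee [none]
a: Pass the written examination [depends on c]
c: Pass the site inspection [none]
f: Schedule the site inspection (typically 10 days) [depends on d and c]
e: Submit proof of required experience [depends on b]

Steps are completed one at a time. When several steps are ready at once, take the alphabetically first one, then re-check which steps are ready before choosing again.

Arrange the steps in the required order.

b → c → a → d → e → f

b and c have no prerequisites; b has the earlier label, so b is first.
d and e now also ready, so the ready set is {c, d, e}; c has the earlier label → c.
a now also ready, so the ready set is {a, d, e}; a has the earlier label → a.
d and e are both available; d has the earlier label → d.
Ready: e and f. e has the earlier label → e.
That leaves f as the only ready step → f.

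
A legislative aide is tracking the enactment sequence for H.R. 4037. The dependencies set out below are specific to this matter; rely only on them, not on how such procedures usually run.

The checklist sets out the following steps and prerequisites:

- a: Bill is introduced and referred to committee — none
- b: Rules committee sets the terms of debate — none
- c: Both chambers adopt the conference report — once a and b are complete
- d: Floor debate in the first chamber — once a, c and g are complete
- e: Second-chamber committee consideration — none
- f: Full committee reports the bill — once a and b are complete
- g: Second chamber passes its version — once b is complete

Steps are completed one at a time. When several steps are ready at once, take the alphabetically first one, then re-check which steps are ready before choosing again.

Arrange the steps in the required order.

a b c e f g d

Nothing is required for a, b and e. a has the earlier label → a first.
Ready: b and e. b has the earlier label → b.
c, f and g now also ready, so the ready set is {c, e, f, g}; c has the earlier label → c.
Ready: e, f and g. e has the earlier label → e.
f and g are both available; f has the earlier label → f.
That leaves g as the only ready step → g.
d is the only step now ready → d.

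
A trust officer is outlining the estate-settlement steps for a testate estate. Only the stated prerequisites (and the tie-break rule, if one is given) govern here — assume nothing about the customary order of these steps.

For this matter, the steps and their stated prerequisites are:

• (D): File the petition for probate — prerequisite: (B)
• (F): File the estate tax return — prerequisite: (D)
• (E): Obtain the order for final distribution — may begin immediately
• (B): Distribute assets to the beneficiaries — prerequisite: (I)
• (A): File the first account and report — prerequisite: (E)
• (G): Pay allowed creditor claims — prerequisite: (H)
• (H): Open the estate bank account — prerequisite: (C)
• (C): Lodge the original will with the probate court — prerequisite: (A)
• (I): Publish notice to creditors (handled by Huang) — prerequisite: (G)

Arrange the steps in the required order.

(E), (A), (C), (H), (G), (I), (B), (D), (F)

Only (E) has no prerequisites, so it is first.
(A) needed (E), now all done → (A).
Next only (C) has its prerequisites met → (C).
(H) is the only step now ready → (H).
(G) is the only step now ready → (G).
Next only (I) has its prerequisites met → (I).
Next only (B) has its prerequisites met → (B).
(D) needed (B), now all done → (D).
That leaves (F) as the only ready step → (F).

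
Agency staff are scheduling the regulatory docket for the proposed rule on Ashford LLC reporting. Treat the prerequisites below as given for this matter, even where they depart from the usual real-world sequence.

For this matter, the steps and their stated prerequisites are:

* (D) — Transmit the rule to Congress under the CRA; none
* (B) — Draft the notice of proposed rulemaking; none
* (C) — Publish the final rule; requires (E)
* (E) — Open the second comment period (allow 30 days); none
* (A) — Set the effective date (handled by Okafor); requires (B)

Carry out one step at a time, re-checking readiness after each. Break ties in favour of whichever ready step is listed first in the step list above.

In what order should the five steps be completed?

(D), (B), (E), (C), (A)

(D), (B) and (E) have no prerequisites; (D) is listed earlier, so (D) is first.
Now (B) and (E) have their prerequisites met. (B) is listed earlier, so (B) next.
(A) now also ready, so the ready set is {(E), (A)}; (E) is listed earlier → (E).
Ready: (C) and (A). (C) is listed earlier → (C).
(A) needed (B), now all done → (A).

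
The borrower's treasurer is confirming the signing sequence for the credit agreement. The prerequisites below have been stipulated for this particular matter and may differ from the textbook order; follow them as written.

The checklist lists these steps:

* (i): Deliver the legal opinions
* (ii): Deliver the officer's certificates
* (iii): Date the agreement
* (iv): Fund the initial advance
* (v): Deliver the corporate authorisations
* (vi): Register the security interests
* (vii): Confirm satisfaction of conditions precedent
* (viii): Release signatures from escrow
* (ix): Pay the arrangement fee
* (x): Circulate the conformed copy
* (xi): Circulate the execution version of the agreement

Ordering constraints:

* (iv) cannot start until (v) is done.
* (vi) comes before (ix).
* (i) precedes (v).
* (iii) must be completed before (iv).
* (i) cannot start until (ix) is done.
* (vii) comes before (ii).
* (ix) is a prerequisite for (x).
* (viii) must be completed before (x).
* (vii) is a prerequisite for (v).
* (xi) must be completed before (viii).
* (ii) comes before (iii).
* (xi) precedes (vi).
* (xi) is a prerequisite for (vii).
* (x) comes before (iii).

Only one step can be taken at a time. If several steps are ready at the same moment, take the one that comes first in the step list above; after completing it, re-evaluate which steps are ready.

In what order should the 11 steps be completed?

(xi) → (vi) → (vii) → (ii) → (viii) → (ix) → (i) → (v) → (x) → (iii) → (iv)

(xi) has no prerequisites → (xi) first.
(vi), (vii) and (viii) are all available; (vi) is listed earlier → (vi).
(ix) now also ready, so the ready set is {(vii), (viii), (ix)}; (vii) is listed earlier → (vii).
Ready: (ii), (viii) and (ix). (ii) is listed earlier → (ii).
Ready: (viii) and (ix). (viii) is listed earlier → (viii).
(ix) needed (vi), now all done → (ix).
(i) and (x) are both available; (i) is listed earlier → (i).
Ready: (v) and (x). (v) is listed earlier → (v).
(x) needed (viii) and (ix), now all done → (x).
(iii) needed (ii) and (x), now all done → (iii).
Next only (iv) has its prerequisites met → (iv).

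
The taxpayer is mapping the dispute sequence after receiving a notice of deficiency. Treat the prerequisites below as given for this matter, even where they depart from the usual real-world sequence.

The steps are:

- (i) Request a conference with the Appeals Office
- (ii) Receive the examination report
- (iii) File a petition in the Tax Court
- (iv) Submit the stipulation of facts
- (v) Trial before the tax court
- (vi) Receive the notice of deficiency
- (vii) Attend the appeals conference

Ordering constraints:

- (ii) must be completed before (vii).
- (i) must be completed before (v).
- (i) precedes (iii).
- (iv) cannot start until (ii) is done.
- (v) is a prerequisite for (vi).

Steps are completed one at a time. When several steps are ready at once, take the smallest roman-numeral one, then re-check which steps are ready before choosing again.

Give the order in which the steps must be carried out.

(i) (ii) (iii) (iv) (v) (vi) (vii)

Nothing is required for (i) and (ii). (i) has the earlier label → (i) first.
Ready: (ii), (iii) and (v). (ii) has the earlier label → (ii).
Now (iii), (iv), (v) and (vii) have their prerequisites met. (iii) has the earlier label, so (iii) next.
(iv), (v) and (vii) are all available; (iv) has the earlier label → (iv).
Now (v) and (vii) have their prerequisites met. (v) has the earlier label, so (v) next.
(vi) now also ready, so the ready set is {(vi), (vii)}; (vi) has the earlier label → (vi).
Next only (vii) has its prerequisites met → (vii).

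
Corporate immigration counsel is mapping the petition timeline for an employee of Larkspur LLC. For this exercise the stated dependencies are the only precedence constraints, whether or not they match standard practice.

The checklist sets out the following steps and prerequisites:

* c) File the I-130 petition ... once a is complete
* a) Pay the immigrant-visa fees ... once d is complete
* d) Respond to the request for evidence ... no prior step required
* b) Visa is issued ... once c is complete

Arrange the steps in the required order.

d is the only step with nothing outstanding, so it goes first.
a needed d, now all done → a.
Next only c has its prerequisites met → c.
b is the only step now ready → b.

d → a → c → b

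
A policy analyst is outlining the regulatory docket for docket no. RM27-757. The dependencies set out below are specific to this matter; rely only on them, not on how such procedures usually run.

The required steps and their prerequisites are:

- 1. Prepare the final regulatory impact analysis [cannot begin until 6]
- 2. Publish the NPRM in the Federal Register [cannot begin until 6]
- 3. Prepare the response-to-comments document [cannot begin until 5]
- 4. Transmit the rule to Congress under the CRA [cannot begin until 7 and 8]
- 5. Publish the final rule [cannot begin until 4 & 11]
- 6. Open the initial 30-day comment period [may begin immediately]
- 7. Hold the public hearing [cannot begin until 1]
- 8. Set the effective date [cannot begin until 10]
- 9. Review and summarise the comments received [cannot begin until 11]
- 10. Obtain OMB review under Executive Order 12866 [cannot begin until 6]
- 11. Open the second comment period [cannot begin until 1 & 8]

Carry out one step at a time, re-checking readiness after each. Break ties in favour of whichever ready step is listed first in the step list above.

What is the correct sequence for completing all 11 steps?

6, 1, 2, 7, 10, 8, 4, 11, 5, 3, 9

Only 6 has no prerequisites, so it is first.
Now 1, 2 and 10 have their prerequisites met. 1 is listed earlier, so 1 next.
Now 2, 7 and 10 have their prerequisites met. 2 is listed earlier, so 2 next.
Ready: 7 and 10. 7 is listed earlier → 7.
10 is the only step now ready → 10.
8 is the only step now ready → 8.
4 and 11 are both available; 4 is listed earlier → 4.
11 is the only step now ready → 11.
Now 5 and 9 have their prerequisites met. 5 is listed earlier, so 5 next.
Now 3 and 9 have their prerequisites met. 3 is listed earlier, so 3 next.
Next only 9 has its prerequisites met → 9.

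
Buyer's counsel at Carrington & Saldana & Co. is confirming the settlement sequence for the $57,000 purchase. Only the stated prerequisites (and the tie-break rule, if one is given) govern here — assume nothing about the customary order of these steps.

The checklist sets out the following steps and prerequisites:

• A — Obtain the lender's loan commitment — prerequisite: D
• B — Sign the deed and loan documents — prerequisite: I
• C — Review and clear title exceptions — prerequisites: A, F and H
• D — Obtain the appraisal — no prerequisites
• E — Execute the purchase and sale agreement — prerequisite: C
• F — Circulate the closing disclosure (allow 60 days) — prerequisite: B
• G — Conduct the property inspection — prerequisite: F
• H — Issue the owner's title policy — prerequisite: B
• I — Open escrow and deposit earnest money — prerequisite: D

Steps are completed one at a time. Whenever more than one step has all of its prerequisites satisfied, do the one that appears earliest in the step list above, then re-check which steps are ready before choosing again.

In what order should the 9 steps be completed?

D has no prerequisites → D first.
A and I are both available; A is listed earlier → A.
That leaves I as the only ready step → I.
B is the only step now ready → B.
Ready: F and H. F is listed earlier → F.
G now also ready, so the ready set is {G, H}; G is listed earlier → G.
H is the only step now ready → H.
Next only C has its prerequisites met → C.
E needed C, now all done → E.

D, A, I, B, F, G, H, C, E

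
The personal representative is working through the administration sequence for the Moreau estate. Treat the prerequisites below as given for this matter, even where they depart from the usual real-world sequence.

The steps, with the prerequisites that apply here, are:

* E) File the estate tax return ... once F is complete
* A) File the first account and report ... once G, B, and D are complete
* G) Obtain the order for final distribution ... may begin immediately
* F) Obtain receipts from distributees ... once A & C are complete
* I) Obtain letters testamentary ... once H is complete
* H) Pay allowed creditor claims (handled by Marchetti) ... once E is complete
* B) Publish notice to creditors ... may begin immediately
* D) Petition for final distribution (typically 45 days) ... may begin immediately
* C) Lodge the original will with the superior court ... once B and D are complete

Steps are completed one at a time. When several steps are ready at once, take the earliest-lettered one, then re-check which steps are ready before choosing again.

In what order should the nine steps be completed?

B → D → C → G → A → F → E → H → I

B, D and G have no prerequisites; B has the earlier label, so B is first.
D and G are both available; D has the earlier label → D.
C now also ready, so the ready set is {C, G}; C has the earlier label → C.
Next only G has its prerequisites met → G.
Next only A has its prerequisites met → A.
F needed A and C, now all done → F.
E is the only step now ready → E.
H is the only step now ready → H.
I needed H, now all done → I.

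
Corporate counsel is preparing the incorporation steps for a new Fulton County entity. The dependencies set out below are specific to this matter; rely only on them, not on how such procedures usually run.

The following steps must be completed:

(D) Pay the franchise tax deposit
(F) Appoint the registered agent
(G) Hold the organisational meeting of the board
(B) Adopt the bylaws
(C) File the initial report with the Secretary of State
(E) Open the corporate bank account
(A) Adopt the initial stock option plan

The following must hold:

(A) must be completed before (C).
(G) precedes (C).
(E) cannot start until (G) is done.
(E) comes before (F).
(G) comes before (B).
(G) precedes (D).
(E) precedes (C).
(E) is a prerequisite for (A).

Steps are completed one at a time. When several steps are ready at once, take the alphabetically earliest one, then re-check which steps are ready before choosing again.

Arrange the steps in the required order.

(G) (B) (D) (E) (A) (C) (F)

(G) has no prerequisites → (G) first.
(B), (D) and (E) are all available; (B) has the earlier label → (B).
(D) and (E) are both available; (D) has the earlier label → (D).
(E) is the only step now ready → (E).
Now (A) and (F) have their prerequisites met. (A) has the earlier label, so (A) next.
(C) now also ready, so the ready set is {(C), (F)}; (C) has the earlier label → (C).
Next only (F) has its prerequisites met → (F).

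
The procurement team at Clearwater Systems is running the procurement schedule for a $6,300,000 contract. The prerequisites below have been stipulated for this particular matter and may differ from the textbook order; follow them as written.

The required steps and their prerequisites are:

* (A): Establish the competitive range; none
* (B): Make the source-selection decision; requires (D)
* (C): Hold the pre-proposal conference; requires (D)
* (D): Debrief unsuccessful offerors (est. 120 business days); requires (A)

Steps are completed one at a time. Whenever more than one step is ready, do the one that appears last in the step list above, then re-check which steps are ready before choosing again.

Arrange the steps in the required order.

(A) → (D) → (C) → (B)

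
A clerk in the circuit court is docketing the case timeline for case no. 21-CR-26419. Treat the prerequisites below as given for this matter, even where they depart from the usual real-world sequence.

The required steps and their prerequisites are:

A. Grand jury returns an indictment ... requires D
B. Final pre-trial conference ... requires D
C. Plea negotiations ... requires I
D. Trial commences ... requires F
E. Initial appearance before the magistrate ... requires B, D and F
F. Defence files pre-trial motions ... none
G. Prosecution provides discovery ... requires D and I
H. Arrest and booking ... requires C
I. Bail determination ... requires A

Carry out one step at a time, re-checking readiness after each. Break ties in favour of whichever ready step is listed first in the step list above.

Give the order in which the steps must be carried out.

F is the only step with nothing outstanding, so it goes first.
Next only D has its prerequisites met → D.
A and B are both available; A is listed earlier → A.
Now B and I have their prerequisites met. B is listed earlier, so B next.
E and I are both available; E is listed earlier → E.
I is the only step now ready → I.
C and G are both available; C is listed earlier → C.
G and H are both available; G is listed earlier → G.
H needed C, now all done → H.

F, D, A, B, E, I, C, G, H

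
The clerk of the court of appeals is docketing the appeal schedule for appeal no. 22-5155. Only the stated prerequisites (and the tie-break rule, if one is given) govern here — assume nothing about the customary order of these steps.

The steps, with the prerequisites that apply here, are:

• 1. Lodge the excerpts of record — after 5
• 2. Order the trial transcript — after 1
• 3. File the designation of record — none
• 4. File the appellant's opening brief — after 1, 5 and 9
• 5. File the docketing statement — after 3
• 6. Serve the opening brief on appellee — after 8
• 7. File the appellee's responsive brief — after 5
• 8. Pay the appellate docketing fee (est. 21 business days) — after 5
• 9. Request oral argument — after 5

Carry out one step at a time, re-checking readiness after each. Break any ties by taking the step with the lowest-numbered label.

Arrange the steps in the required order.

3 → 5 → 1 → 2 → 7 → 8 → 6 → 9 → 4

Only 3 has no prerequisites, so it is first.
That leaves 5 as the only ready step → 5.
Ready: 1, 7, 8 and 9. 1 has the earlier label → 1.
2, 7, 8 and 9 are all available; 2 has the earlier label → 2.
Now 7, 8 and 9 have their prerequisites met. 7 has the earlier label, so 7 next.
Now 8 and 9 have their prerequisites met. 8 has the earlier label, so 8 next.
6 now also ready, so the ready set is {6, 9}; 6 has the earlier label → 6.
That leaves 9 as the only ready step → 9.
4 is the only step now ready → 4.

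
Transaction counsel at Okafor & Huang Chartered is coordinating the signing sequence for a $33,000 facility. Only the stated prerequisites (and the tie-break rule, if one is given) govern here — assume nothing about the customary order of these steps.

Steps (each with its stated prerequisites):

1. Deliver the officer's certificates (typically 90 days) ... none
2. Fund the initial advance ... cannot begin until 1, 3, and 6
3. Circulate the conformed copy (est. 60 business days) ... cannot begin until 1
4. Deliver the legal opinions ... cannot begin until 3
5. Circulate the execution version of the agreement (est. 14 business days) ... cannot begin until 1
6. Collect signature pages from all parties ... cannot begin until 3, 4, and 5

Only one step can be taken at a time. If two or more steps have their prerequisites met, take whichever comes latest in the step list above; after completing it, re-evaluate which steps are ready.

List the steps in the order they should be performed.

Only 1 has no prerequisites, so it is first.
5 and 3 are both available; 5 is listed later → 5.
3 is the only step now ready → 3.
4 is the only step now ready → 4.
Next only 6 has its prerequisites met → 6.
2 is the only step now ready → 2.

1 5 3 4 6 2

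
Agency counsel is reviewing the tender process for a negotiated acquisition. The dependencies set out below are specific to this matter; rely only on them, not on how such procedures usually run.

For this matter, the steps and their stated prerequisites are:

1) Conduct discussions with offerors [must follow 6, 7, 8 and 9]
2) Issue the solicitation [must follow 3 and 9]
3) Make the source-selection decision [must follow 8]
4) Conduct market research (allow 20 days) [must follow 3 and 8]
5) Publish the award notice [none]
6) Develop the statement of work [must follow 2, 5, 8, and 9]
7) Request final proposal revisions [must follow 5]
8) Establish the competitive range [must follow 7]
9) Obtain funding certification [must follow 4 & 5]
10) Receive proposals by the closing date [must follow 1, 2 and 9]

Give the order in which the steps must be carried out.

5 is the only step with nothing outstanding, so it goes first.
7 needed 5, now all done → 7.
Next only 8 has its prerequisites met → 8.
That leaves 3 as the only ready step → 3.
4 needed 3 and 8, now all done → 4.
9 needed 4 and 5, now all done → 9.
Next only 2 has its prerequisites met → 2.
That leaves 6 as the only ready step → 6.
That leaves 1 as the only ready step → 1.
10 needed 1, 2 and 9, now all done → 10.

5 7 8 3 4 9 2 6 1 10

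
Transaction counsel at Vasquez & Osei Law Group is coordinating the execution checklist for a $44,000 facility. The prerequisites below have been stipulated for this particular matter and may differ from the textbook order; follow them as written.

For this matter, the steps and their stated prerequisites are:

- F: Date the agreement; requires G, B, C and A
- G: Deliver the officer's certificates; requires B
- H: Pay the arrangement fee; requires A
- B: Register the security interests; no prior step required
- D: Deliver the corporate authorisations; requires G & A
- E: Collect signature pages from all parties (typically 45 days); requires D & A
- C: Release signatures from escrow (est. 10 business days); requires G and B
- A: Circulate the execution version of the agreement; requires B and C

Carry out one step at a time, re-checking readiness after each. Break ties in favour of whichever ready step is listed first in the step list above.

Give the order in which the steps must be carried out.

B → G → C → A → F → H → D → E

B is the only step with nothing outstanding, so it goes first.
G needed B, now all done → G.
Next only C has its prerequisites met → C.
A needed B and C, now all done → A.
F, H and D are all available; F is listed earlier → F.
Ready: H and D. H is listed earlier → H.
D is the only step now ready → D.
E needed D and A, now all done → E.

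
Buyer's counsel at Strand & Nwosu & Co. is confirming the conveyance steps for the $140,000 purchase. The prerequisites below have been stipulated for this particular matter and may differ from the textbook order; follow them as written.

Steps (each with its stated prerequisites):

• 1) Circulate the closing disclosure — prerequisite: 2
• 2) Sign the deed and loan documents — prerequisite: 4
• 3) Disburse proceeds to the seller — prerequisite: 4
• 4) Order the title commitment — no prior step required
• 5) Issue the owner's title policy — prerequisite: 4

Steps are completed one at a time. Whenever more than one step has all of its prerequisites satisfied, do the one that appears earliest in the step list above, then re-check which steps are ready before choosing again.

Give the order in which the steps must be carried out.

4 2 1 3 5

Only 4 has no prerequisites, so it is first.
2, 3 and 5 are all available; 2 is listed earlier → 2.
Now 1, 3 and 5 have their prerequisites met. 1 is listed earlier, so 1 next.
3 and 5 are both available; 3 is listed earlier → 3.
Next only 5 has its prerequisites met → 5.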